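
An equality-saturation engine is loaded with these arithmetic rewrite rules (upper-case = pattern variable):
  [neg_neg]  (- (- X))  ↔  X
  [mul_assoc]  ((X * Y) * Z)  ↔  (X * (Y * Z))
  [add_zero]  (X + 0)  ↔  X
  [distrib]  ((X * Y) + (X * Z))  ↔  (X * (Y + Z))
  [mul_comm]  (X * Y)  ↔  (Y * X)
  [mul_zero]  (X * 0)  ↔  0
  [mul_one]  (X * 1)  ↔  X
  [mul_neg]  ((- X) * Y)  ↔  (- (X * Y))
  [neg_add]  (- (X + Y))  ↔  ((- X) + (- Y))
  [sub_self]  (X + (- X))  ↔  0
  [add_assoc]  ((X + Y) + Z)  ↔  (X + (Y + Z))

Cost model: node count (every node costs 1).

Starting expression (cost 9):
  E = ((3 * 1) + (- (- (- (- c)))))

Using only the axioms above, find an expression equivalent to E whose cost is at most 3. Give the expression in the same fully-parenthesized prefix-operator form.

step 1: neg_neg (→) rewrites (- (- (- (- c)))) into (- (- c)), now ((3 * 1) + (- (- c)))
step 2: mul_one (→) rewrites (3 * 1) into 3, now (3 + (- (- c)))
step 3: neg_neg (→) rewrites (- (- c)) into c, reaching cost 3 (bound 3)

(3 + c)   [cost 3]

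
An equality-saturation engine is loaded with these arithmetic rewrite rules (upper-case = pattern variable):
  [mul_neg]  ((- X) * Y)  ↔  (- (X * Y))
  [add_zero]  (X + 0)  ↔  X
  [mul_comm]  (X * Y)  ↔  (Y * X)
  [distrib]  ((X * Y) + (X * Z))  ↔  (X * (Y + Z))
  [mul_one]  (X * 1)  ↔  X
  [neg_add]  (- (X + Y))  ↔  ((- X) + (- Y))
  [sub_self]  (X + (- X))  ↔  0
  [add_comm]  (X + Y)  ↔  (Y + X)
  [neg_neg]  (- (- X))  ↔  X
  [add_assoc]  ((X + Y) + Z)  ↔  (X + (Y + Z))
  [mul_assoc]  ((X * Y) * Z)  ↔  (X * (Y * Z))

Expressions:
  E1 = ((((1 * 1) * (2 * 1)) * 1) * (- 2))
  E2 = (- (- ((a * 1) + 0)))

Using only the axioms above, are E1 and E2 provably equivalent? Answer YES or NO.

NO

The axioms are sound identities: if E1 ↔* E2 then E1 and E2 evaluate identically under any assignment.
Under a=0: E1 evaluates to -4, E2 to 0. Distinct ⇒ no rewrite sequence connects them.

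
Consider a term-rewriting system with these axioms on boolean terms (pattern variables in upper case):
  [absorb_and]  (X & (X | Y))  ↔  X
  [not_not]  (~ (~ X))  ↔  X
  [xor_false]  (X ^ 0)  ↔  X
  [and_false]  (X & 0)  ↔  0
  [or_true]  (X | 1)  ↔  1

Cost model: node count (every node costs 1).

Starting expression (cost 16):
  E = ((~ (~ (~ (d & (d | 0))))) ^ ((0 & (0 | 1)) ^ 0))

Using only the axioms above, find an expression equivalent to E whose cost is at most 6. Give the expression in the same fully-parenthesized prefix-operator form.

((~ d) ^ (0 ^ 0))   [cost 6]

step 1: absorb_and (→) rewrites (d & (d | 0)) into d, now ((~ (~ (~ d))) ^ ((0 & (0 | 1)) ^ 0))
step 2: not_not (→) rewrites (~ (~ d)) into d, now ((~ d) ^ ((0 & (0 | 1)) ^ 0))
step 3: absorb_and (→) rewrites (0 & (0 | 1)) into 0, reaching cost 6 (bound 6)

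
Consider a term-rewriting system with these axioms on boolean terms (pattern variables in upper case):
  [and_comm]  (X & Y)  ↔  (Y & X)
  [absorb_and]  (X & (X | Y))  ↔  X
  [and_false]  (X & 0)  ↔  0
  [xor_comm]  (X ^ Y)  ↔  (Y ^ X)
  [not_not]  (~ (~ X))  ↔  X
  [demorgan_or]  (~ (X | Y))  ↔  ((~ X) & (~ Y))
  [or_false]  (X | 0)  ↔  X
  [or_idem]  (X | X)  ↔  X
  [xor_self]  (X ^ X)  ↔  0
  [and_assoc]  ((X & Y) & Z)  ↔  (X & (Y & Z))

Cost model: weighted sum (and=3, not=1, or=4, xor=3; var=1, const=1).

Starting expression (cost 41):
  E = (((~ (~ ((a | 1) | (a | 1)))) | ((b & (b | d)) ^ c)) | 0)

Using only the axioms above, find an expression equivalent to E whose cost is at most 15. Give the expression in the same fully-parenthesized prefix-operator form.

step 1: not_not (→) rewrites (~ (~ ((a | 1) | (a | 1)))) into ((a | 1) | (a | 1)), now ((((a | 1) | (a | 1)) | ((b & (b | d)) ^ c)) | 0)
step 2: or_false (→) rewrites ((((a | 1) | (a | 1)) | ((b & (b | d)) ^ c)) | 0) into (((a | 1) | (a | 1)) | ((b & (b | d)) ^ c))
step 3: or_idem (→) rewrites ((a | 1) | (a | 1)) into (a | 1), now ((a | 1) | ((b & (b | d)) ^ c))
step 4: absorb_and (→) rewrites (b & (b | d)) into b, reaching cost 15 (bound 15)

((a | 1) | (b ^ c))   [cost 15]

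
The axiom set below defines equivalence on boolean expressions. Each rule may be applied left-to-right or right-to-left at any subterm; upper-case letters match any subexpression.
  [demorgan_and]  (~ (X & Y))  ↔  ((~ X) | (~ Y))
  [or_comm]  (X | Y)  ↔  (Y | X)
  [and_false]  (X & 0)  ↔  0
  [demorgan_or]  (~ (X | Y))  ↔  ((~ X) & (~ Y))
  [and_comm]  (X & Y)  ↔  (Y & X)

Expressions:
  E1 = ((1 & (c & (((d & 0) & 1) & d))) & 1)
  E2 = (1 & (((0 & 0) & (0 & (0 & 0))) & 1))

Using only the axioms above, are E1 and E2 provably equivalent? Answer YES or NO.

YES

step 1: and_false (→) rewrites (d & 0) into 0, now ((1 & (c & ((0 & 1) & d))) & 1)
step 2: and_comm (→) rewrites ((1 & (c & ((0 & 1) & d))) & 1) into (1 & (1 & (c & ((0 & 1) & d))))
step 3: and_comm (→) rewrites (0 & 1) into (1 & 0), now (1 & (1 & (c & ((1 & 0) & d))))
step 4: and_comm (→) rewrites (1 & (c & ((1 & 0) & d))) into ((c & ((1 & 0) & d)) & 1), now (1 & ((c & ((1 & 0) & d)) & 1))
step 5: and_comm (→) rewrites (c & ((1 & 0) & d)) into (((1 & 0) & d) & c), now (1 & ((((1 & 0) & d) & c) & 1))
step 6: and_false (→) rewrites (1 & 0) into 0, now (1 & (((0 & d) & c) & 1))
step 7: and_comm (→) rewrites (0 & d) into (d & 0), now (1 & (((d & 0) & c) & 1))
step 8: and_comm (→) rewrites (((d & 0) & c) & 1) into (1 & ((d & 0) & c)), now (1 & (1 & ((d & 0) & c)))
step 9: and_comm (→) rewrites ((d & 0) & c) into (c & (d & 0)), now (1 & (1 & (c & (d & 0))))
step 10: and_false (→) rewrites (d & 0) into 0, now (1 & (1 & (c & 0)))
step 11: and_false (→) rewrites (c & 0) into 0, now (1 & (1 & 0))
step 12: and_comm (→) rewrites (1 & 0) into (0 & 1), now (1 & (0 & 1))
step 13: and_comm (→) rewrites (1 & (0 & 1)) into ((0 & 1) & 1)
step 14: and_false (←) rewrites 0 into (0 & 0), now (((0 & 0) & 1) & 1)
step 15: and_comm (→) rewrites (((0 & 0) & 1) & 1) into (1 & ((0 & 0) & 1))
step 16: and_false (←) rewrites 0 into (0 & 0), now (1 & ((0 & (0 & 0)) & 1))
step 17: and_false (←) rewrites 0 into (0 & 0), now (1 & (((0 & 0) & (0 & 0)) & 1))
step 18: and_false (←) rewrites 0 into (0 & 0), which is E2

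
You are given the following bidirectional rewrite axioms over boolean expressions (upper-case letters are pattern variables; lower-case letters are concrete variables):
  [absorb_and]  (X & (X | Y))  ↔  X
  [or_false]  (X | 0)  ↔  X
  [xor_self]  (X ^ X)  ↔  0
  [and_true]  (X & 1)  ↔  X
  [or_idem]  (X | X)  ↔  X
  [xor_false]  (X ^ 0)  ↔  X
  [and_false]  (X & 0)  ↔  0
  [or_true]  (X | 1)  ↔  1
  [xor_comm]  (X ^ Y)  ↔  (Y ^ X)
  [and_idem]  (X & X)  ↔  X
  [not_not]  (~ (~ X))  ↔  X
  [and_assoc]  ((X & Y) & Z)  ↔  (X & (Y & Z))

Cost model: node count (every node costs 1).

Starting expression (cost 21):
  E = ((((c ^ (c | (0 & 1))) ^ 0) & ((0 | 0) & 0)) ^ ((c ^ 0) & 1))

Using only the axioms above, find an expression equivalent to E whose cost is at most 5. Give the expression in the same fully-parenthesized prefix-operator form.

((0 & 0) ^ c)   [cost 5]

(1) (0 & 1)  =[and_true →]=  0    ⊢ ((((c ^ (c | 0)) ^ 0) & ((0 | 0) & 0)) ^ ((c ^ 0) & 1))
(2) (0 | 0)  =[or_idem →]=  0    ⊢ ((((c ^ (c | 0)) ^ 0) & (0 & 0)) ^ ((c ^ 0) & 1))
(3) ((c ^ 0) & 1)  =[and_true →]=  (c ^ 0)    ⊢ ((((c ^ (c | 0)) ^ 0) & (0 & 0)) ^ (c ^ 0))
(4) (0 & 0)  =[and_false →]=  0    ⊢ ((((c ^ (c | 0)) ^ 0) & 0) ^ (c ^ 0))
(5) (c | 0)  =[or_false →]=  c    ⊢ ((((c ^ c) ^ 0) & 0) ^ (c ^ 0))
(6) ((c ^ c) ^ 0)  =[xor_false →]=  (c ^ c)    ⊢ (((c ^ c) & 0) ^ (c ^ 0))
(7) (c ^ c)  =[xor_self →]=  0    ⊢ ((0 & 0) ^ (c ^ 0))
(8) (c ^ 0)  =[xor_false →]=  c    ⊢ cost 5, within 5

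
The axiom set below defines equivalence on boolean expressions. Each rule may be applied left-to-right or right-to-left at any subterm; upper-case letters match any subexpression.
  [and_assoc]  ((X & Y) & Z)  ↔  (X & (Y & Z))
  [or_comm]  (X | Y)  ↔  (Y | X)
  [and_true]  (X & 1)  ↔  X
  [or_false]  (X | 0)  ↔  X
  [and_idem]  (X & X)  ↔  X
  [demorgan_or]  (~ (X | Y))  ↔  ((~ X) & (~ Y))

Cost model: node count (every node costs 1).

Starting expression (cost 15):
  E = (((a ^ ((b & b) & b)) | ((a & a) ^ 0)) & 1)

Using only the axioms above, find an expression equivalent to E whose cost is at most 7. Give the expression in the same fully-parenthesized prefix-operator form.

((a ^ b) | (a ^ 0))   [cost 7]

1. [and_idem →] (b & b)  →  b;  E = (((a ^ (b & b)) | ((a & a) ^ 0)) & 1)
2. [and_idem →] (b & b)  →  b;  E = (((a ^ b) | ((a & a) ^ 0)) & 1)
3. [and_idem →] (a & a)  →  a;  E = (((a ^ b) | (a ^ 0)) & 1)
4. [and_true →] (((a ^ b) | (a ^ 0)) & 1)  →  ((a ^ b) | (a ^ 0));  cost 7 ≤ 7, done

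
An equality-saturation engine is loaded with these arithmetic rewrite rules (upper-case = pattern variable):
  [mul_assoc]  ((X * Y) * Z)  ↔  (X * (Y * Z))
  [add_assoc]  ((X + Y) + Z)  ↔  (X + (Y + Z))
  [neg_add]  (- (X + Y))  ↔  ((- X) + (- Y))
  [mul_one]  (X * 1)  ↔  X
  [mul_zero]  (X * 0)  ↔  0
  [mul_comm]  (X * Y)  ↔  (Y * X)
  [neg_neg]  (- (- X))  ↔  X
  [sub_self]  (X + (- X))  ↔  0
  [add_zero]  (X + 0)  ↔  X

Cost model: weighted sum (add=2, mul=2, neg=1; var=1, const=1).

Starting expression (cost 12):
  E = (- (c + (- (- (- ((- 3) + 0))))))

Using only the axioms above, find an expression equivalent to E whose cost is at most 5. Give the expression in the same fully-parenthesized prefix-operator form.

(- (c + 3))   [cost 5]

(1) ((- 3) + 0)  =[add_zero →]=  (- 3)    ⊢ (- (c + (- (- (- (- 3))))))
(2) (- (- (- 3)))  =[neg_neg →]=  (- 3)    ⊢ (- (c + (- (- 3))))
(3) (- (- 3))  =[neg_neg →]=  3    ⊢ cost 5, within 5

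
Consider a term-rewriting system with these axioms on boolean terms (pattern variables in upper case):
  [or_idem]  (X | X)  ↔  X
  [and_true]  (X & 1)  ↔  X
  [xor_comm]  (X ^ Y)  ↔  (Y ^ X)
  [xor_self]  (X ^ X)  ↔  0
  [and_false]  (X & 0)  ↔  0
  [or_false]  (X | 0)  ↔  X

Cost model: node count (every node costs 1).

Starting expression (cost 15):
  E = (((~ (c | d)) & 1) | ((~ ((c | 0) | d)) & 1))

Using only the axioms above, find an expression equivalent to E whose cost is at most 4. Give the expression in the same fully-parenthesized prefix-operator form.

(~ (c | d))   [cost 4]

step 1: or_false (→) rewrites (c | 0) into c, now (((~ (c | d)) & 1) | ((~ (c | d)) & 1))
step 2: or_idem (→) rewrites (((~ (c | d)) & 1) | ((~ (c | d)) & 1)) into ((~ (c | d)) & 1)
step 3: and_true (→) rewrites ((~ (c | d)) & 1) into (~ (c | d)), reaching cost 4 (bound 4)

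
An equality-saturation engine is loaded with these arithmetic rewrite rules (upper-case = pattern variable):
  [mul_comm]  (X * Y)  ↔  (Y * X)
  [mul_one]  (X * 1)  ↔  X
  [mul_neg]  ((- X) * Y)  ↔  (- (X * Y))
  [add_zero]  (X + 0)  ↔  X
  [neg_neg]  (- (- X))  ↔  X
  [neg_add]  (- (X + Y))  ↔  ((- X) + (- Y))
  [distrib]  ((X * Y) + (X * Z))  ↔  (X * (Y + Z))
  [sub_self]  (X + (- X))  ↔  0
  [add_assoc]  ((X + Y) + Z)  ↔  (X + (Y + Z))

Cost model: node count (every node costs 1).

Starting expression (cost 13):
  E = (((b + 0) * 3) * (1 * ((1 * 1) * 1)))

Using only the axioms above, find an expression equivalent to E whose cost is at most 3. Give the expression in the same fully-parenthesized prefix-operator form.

step 1: mul_one (→) rewrites (1 * 1) into 1, now (((b + 0) * 3) * (1 * (1 * 1)))
step 2: mul_one (→) rewrites (1 * 1) into 1, now (((b + 0) * 3) * (1 * 1))
step 3: mul_one (→) rewrites (1 * 1) into 1, now (((b + 0) * 3) * 1)
step 4: add_zero (→) rewrites (b + 0) into b, now ((b * 3) * 1)
step 5: mul_one (→) rewrites ((b * 3) * 1) into (b * 3), reaching cost 3 (bound 3)

(b * 3)   [cost 3]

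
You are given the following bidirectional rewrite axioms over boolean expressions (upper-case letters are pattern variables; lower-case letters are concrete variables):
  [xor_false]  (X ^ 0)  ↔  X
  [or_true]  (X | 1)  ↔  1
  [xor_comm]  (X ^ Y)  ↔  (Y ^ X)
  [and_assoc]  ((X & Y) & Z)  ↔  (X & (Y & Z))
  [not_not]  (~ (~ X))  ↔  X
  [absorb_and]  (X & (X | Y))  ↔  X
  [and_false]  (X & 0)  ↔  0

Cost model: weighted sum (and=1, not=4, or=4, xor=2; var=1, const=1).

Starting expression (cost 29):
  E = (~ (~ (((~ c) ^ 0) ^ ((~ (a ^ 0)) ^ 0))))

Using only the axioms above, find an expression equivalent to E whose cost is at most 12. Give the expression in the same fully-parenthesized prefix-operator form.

(1) (a ^ 0)  =[xor_false →]=  a    ⊢ (~ (~ (((~ c) ^ 0) ^ ((~ a) ^ 0))))
(2) ((~ c) ^ 0)  =[xor_false →]=  (~ c)    ⊢ (~ (~ ((~ c) ^ ((~ a) ^ 0))))
(3) (~ (~ ((~ c) ^ ((~ a) ^ 0))))  =[not_not →]=  ((~ c) ^ ((~ a) ^ 0))
(4) ((~ a) ^ 0)  =[xor_false →]=  (~ a)    ⊢ cost 12, within 12

((~ c) ^ (~ a))   [cost 12]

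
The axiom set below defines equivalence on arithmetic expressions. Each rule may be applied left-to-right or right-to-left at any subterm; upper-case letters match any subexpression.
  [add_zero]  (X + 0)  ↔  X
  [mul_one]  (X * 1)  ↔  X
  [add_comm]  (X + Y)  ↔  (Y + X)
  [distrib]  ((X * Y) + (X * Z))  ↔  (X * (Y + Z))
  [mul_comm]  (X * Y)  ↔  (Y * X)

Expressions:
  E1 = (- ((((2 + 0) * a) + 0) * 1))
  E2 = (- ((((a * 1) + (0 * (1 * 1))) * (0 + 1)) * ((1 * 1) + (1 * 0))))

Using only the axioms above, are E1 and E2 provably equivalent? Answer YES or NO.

NO

The axioms are sound identities: if E1 ↔* E2 then E1 and E2 evaluate identically under any assignment.
Under a=1: E1 evaluates to -2, E2 to -1. Distinct ⇒ no rewrite sequence connects them.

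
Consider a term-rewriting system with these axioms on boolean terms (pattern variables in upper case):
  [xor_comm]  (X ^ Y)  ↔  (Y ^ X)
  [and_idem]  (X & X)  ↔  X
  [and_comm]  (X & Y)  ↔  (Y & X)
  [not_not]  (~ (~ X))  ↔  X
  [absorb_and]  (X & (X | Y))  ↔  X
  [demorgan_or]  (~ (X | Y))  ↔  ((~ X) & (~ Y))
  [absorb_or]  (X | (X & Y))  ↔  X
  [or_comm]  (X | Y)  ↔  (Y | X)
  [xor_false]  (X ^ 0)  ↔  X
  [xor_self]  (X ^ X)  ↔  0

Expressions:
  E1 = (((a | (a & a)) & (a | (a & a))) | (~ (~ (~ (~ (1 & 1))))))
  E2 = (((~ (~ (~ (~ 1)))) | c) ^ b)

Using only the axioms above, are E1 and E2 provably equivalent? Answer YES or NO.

The axioms are sound identities: if E1 ↔* E2 then E1 and E2 evaluate identically under any assignment.
Under a=0, b=1, c=0: E1 evaluates to 1, E2 to 0. Distinct ⇒ no rewrite sequence connects them.

NO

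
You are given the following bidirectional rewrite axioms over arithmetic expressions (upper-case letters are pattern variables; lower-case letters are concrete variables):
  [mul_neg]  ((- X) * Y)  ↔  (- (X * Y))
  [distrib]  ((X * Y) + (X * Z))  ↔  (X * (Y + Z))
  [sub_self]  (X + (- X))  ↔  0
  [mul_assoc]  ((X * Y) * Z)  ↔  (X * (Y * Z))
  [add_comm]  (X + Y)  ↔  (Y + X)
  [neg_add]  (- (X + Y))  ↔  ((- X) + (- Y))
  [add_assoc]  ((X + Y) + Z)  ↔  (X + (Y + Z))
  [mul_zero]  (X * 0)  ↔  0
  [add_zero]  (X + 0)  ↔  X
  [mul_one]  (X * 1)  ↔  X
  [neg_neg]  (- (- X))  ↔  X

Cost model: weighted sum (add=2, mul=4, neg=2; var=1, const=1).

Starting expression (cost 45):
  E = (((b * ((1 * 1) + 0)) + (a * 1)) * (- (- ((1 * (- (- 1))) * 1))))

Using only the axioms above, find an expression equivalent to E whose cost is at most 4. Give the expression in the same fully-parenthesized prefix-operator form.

(b + a)   [cost 4]

step 1: neg_neg (→) rewrites (- (- 1)) into 1, now (((b * ((1 * 1) + 0)) + (a * 1)) * (- (- ((1 * 1) * 1))))
step 2: mul_one (→) rewrites (1 * 1) into 1, now (((b * ((1 * 1) + 0)) + (a * 1)) * (- (- (1 * 1))))
step 3: mul_one (→) rewrites (1 * 1) into 1, now (((b * ((1 * 1) + 0)) + (a * 1)) * (- (- 1)))
step 4: neg_neg (→) rewrites (- (- 1)) into 1, now (((b * ((1 * 1) + 0)) + (a * 1)) * 1)
step 5: add_zero (→) rewrites ((1 * 1) + 0) into (1 * 1), now (((b * (1 * 1)) + (a * 1)) * 1)
step 6: mul_one (→) rewrites (1 * 1) into 1, now (((b * 1) + (a * 1)) * 1)
step 7: mul_one (→) rewrites (b * 1) into b, now ((b + (a * 1)) * 1)
step 8: mul_one (→) rewrites (a * 1) into a, now ((b + a) * 1)
step 9: mul_one (→) rewrites ((b + a) * 1) into (b + a), reaching cost 4 (bound 4)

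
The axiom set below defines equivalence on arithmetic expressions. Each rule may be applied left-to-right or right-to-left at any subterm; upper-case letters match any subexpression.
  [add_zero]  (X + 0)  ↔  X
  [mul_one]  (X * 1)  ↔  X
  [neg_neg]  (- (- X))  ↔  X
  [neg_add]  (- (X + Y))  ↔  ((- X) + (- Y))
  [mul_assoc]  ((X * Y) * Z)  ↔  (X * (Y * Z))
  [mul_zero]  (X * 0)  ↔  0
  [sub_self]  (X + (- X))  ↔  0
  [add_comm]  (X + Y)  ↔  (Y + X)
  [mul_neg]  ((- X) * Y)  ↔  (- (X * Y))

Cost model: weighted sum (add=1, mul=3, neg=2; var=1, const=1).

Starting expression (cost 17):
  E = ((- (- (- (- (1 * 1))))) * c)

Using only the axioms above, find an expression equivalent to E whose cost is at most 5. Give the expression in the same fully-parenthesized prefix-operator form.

(1 * c)   [cost 5]

step 1: neg_neg (→) rewrites (- (- (- (- (1 * 1))))) into (- (- (1 * 1))), now ((- (- (1 * 1))) * c)
step 2: mul_one (→) rewrites (1 * 1) into 1, now ((- (- 1)) * c)
step 3: neg_neg (→) rewrites (- (- 1)) into 1, reaching cost 5 (bound 5)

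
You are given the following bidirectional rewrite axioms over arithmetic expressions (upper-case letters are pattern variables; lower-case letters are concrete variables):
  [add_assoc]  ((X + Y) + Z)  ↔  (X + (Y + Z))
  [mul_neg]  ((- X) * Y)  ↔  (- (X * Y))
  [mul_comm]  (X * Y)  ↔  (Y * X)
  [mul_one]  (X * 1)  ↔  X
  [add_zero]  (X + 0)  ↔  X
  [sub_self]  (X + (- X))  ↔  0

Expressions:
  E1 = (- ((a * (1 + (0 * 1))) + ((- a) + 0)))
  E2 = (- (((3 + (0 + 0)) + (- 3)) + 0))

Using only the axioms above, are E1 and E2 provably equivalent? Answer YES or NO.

1. [mul_one →] (0 * 1)  →  0;  E1 = (- ((a * (1 + 0)) + ((- a) + 0)))
2. [add_zero →] (1 + 0)  →  1;  E1 = (- ((a * 1) + ((- a) + 0)))
3. [add_zero →] ((- a) + 0)  →  (- a);  E1 = (- ((a * 1) + (- a)))
4. [mul_one →] (a * 1)  →  a;  E1 = (- (a + (- a)))
5. [sub_self →] (a + (- a))  →  0;  E1 = (- 0)
6. [add_zero ←] 0  →  (0 + 0);  E1 = (- (0 + 0))
7. [sub_self ←] 0  →  (3 + (- 3));  E1 = (- ((3 + (- 3)) + 0))
8. [add_zero ←] 3  →  (3 + 0);  E1 = (- (((3 + 0) + (- 3)) + 0))
9. [add_zero ←] 0  →  (0 + 0);  this is E2

YES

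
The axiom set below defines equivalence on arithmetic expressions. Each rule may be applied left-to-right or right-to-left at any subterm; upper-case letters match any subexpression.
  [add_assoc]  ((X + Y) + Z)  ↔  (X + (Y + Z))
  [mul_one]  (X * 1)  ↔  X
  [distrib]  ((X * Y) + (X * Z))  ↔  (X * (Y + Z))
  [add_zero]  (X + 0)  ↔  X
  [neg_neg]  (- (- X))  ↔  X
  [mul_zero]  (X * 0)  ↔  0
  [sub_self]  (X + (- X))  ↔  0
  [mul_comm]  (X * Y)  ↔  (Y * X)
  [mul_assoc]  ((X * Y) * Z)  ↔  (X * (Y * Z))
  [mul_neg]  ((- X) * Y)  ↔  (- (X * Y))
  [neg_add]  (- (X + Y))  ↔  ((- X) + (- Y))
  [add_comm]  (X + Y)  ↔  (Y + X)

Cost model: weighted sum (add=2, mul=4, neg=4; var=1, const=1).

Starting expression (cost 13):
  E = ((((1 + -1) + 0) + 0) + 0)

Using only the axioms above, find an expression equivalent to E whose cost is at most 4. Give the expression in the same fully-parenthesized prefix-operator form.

step 1: add_zero (→) rewrites ((((1 + -1) + 0) + 0) + 0) into (((1 + -1) + 0) + 0)
step 2: add_zero (→) rewrites ((1 + -1) + 0) into (1 + -1), now ((1 + -1) + 0)
step 3: add_zero (→) rewrites ((1 + -1) + 0) into (1 + -1), reaching cost 4 (bound 4)

(1 + -1)   [cost 4]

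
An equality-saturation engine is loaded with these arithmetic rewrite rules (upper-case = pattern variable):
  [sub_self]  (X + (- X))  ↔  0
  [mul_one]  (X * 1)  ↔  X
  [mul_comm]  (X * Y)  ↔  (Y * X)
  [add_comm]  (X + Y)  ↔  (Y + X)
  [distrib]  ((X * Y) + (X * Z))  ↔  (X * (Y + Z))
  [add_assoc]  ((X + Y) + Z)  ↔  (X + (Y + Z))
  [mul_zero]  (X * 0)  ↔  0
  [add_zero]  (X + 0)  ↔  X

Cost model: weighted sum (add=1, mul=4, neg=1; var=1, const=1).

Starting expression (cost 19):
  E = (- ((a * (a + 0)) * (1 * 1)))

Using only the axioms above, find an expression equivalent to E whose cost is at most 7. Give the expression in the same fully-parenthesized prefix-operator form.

(- (a * a))   [cost 7]

1. [mul_one →] (1 * 1)  →  1;  E = (- ((a * (a + 0)) * 1))
2. [mul_one →] ((a * (a + 0)) * 1)  →  (a * (a + 0));  E = (- (a * (a + 0)))
3. [add_zero →] (a + 0)  →  a;  cost 7 ≤ 7, done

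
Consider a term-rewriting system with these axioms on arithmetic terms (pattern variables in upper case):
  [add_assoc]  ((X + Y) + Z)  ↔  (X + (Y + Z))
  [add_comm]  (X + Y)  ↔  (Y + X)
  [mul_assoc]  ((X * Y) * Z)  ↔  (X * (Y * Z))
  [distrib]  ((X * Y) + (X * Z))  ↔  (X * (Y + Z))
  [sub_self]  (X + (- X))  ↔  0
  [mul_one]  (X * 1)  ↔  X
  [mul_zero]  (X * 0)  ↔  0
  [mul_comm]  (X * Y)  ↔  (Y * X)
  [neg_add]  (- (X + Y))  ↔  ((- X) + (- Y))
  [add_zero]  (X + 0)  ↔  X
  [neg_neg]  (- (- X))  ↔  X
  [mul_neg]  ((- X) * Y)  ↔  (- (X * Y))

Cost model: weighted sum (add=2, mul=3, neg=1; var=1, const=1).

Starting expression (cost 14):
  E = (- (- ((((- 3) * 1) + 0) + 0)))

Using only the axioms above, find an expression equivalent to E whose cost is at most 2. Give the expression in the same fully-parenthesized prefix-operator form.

(- 3)   [cost 2]

step 1: add_zero (→) rewrites (((- 3) * 1) + 0) into ((- 3) * 1), now (- (- (((- 3) * 1) + 0)))
step 2: add_zero (→) rewrites (((- 3) * 1) + 0) into ((- 3) * 1), now (- (- ((- 3) * 1)))
step 3: mul_one (→) rewrites ((- 3) * 1) into (- 3), now (- (- (- 3)))
step 4: neg_neg (→) rewrites (- (- (- 3))) into (- 3), reaching cost 2 (bound 2)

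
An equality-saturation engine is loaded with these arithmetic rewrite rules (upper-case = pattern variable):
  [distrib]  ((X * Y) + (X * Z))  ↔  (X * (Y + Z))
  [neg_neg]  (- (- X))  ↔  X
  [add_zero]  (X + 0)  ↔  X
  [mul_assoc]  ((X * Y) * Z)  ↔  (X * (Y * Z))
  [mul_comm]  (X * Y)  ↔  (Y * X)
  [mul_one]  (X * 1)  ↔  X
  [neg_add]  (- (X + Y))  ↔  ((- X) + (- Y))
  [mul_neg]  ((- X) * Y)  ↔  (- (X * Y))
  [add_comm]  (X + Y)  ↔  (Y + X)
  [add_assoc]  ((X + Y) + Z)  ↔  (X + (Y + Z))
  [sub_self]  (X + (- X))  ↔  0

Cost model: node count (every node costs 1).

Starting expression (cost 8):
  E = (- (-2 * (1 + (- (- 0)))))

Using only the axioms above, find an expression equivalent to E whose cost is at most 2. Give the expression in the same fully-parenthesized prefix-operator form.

(1) (- (- 0))  =[neg_neg →]=  0    ⊢ (- (-2 * (1 + 0)))
(2) (1 + 0)  =[add_zero →]=  1    ⊢ (- (-2 * 1))
(3) (-2 * 1)  =[mul_one →]=  -2    ⊢ cost 2, within 2

(- -2)   [cost 2]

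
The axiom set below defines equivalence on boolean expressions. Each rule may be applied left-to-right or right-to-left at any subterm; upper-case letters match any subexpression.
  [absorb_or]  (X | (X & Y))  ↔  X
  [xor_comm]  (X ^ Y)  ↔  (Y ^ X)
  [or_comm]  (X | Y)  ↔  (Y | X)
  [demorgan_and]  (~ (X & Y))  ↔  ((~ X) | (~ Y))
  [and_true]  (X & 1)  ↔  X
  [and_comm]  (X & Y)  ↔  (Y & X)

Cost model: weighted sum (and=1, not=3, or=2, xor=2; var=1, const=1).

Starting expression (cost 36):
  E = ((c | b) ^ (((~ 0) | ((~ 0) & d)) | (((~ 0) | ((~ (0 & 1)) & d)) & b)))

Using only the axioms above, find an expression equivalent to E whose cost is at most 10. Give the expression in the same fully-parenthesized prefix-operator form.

(1) (0 & 1)  =[and_true →]=  0    ⊢ ((c | b) ^ (((~ 0) | ((~ 0) & d)) | (((~ 0) | ((~ 0) & d)) & b)))
(2) (((~ 0) | ((~ 0) & d)) | (((~ 0) | ((~ 0) & d)) & b))  =[absorb_or →]=  ((~ 0) | ((~ 0) & d))    ⊢ ((c | b) ^ ((~ 0) | ((~ 0) & d)))
(3) ((~ 0) | ((~ 0) & d))  =[absorb_or →]=  (~ 0)    ⊢ cost 10, within 10

((c | b) ^ (~ 0))   [cost 10]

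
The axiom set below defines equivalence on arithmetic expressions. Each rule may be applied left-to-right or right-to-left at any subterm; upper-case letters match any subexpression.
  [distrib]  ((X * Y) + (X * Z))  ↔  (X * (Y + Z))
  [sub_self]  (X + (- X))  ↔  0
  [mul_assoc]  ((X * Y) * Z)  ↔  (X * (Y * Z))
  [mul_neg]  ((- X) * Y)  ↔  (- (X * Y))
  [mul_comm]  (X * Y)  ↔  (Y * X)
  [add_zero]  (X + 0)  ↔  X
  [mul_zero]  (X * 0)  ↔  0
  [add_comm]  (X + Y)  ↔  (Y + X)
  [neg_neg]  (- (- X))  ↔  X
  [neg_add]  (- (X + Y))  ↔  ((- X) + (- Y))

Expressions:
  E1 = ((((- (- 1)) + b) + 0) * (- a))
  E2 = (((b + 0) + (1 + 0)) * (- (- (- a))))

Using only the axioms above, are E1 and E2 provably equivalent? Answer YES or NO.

YES

step 1: add_zero (→) rewrites (((- (- 1)) + b) + 0) into ((- (- 1)) + b), now (((- (- 1)) + b) * (- a))
step 2: neg_neg (→) rewrites (- (- 1)) into 1, now ((1 + b) * (- a))
step 3: add_comm (→) rewrites (1 + b) into (b + 1), now ((b + 1) * (- a))
step 4: neg_neg (←) rewrites a into (- (- a)), now ((b + 1) * (- (- (- a))))
step 5: add_zero (←) rewrites b into (b + 0), now (((b + 0) + 1) * (- (- (- a))))
step 6: add_zero (←) rewrites 1 into (1 + 0), which is E2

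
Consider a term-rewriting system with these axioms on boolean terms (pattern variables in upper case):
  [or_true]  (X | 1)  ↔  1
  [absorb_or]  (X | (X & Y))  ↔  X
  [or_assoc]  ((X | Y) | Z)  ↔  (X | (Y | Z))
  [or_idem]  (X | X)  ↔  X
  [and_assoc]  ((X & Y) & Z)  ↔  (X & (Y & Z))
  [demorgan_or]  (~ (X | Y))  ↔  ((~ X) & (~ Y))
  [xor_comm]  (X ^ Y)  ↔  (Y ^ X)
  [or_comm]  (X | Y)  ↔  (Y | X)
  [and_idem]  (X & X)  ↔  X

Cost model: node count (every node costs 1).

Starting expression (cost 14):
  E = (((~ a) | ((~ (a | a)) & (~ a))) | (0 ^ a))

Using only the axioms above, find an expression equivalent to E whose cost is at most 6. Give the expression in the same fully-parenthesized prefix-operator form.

((~ a) | (0 ^ a))   [cost 6]

(1) (a | a)  =[or_idem →]=  a    ⊢ (((~ a) | ((~ a) & (~ a))) | (0 ^ a))
(2) ((~ a) & (~ a))  =[and_idem →]=  (~ a)    ⊢ (((~ a) | (~ a)) | (0 ^ a))
(3) ((~ a) | (~ a))  =[or_idem →]=  (~ a)    ⊢ cost 6, within 6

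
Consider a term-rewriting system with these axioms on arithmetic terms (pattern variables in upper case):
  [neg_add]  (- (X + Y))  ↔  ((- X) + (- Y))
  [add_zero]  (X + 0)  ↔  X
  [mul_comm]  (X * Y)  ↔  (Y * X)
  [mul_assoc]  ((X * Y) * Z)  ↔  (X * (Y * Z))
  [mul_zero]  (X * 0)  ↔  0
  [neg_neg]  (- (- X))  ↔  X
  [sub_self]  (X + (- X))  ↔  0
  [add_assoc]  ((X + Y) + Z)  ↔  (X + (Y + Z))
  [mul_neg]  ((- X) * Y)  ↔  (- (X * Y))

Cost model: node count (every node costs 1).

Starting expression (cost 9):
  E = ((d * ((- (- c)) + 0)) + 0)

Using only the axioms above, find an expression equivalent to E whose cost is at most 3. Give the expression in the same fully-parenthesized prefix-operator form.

(1) (- (- c))  =[neg_neg →]=  c    ⊢ ((d * (c + 0)) + 0)
(2) (c + 0)  =[add_zero →]=  c    ⊢ ((d * c) + 0)
(3) ((d * c) + 0)  =[add_zero →]=  (d * c)    ⊢ cost 3, within 3

(d * c)   [cost 3]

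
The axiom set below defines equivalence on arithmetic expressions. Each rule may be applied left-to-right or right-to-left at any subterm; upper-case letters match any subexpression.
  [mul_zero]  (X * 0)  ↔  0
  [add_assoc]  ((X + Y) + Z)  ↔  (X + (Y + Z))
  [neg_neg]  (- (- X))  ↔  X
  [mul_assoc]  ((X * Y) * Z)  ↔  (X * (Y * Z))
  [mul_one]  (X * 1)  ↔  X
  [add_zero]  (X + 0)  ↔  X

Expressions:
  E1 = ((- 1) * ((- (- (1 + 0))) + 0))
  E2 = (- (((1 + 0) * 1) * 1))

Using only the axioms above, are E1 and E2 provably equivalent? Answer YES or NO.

1. [neg_neg →] (- (- (1 + 0)))  →  (1 + 0);  E1 = ((- 1) * ((1 + 0) + 0))
2. [add_zero →] ((1 + 0) + 0)  →  (1 + 0);  E1 = ((- 1) * (1 + 0))
3. [add_zero →] (1 + 0)  →  1;  E1 = ((- 1) * 1)
4. [mul_one →] ((- 1) * 1)  →  (- 1)
5. [mul_one ←] 1  →  (1 * 1);  E1 = (- (1 * 1))
6. [add_zero ←] 1  →  (1 + 0);  E1 = (- ((1 + 0) * 1))
7. [mul_one ←] (1 + 0)  →  ((1 + 0) * 1);  this is E2

YES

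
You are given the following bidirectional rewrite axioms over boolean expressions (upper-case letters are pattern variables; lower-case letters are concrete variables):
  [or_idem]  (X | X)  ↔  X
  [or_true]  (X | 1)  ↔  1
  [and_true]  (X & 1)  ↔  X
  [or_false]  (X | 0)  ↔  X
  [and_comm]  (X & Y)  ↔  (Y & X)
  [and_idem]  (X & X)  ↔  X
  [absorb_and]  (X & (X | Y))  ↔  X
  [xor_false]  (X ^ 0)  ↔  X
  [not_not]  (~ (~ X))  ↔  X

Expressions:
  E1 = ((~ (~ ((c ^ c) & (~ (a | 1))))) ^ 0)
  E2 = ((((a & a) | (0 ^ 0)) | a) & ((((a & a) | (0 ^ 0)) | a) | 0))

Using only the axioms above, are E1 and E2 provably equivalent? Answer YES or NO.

NO

Every axiom is a valid identity, so a rewrite proof would force E1 and E2 to agree under every assignment.
At a=1, c=0: E1 = 0 but E2 = 1; they differ, so no derivation exists.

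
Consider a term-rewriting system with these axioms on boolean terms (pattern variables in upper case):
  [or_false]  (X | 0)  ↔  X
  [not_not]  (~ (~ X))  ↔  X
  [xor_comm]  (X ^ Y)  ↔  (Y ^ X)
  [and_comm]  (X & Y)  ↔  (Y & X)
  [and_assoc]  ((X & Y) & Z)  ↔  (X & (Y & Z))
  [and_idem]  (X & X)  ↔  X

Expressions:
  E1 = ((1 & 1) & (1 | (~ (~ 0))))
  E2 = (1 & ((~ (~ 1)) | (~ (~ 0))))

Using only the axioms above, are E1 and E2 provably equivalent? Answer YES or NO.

1. [and_idem →] (1 & 1)  →  1;  E1 = (1 & (1 | (~ (~ 0))))
2. [not_not →] (~ (~ 0))  →  0;  E1 = (1 & (1 | 0))
3. [not_not ←] 1  →  (~ (~ 1));  E1 = (1 & ((~ (~ 1)) | 0))
4. [not_not ←] 0  →  (~ (~ 0));  this is E2

YES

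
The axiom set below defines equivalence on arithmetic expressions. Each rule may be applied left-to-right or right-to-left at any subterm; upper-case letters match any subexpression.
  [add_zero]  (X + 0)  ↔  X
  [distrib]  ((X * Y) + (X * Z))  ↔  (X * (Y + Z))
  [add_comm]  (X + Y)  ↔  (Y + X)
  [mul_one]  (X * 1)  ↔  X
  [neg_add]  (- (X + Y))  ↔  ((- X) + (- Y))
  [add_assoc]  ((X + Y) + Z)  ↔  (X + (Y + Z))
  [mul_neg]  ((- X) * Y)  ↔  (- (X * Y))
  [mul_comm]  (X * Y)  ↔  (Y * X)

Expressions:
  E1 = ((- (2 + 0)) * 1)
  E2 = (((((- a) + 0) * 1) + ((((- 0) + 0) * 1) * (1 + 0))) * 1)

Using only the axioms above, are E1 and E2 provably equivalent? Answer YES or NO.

All listed rules preserve value, hence provable equivalence implies equal values everywhere; look for a separating assignment.
a=0 gives E1 ↦ -2, E2 ↦ 0; values differ ⇒ not provably equivalent.

NO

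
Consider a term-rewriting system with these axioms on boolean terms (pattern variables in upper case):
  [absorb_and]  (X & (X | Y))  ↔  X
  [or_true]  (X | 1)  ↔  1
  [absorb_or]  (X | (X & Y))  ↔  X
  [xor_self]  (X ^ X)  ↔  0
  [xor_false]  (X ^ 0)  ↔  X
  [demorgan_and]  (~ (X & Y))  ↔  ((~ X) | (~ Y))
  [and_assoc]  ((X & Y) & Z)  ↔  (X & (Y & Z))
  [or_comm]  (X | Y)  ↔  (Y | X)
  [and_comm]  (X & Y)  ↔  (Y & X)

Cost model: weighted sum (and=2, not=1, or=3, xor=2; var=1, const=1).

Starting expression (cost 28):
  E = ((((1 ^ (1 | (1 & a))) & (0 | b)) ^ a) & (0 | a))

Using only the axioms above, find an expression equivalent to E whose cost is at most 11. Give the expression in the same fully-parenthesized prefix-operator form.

1. [absorb_or →] (1 | (1 & a))  →  1;  E = ((((1 ^ 1) & (0 | b)) ^ a) & (0 | a))
2. [xor_self →] (1 ^ 1)  →  0;  E = (((0 & (0 | b)) ^ a) & (0 | a))
3. [absorb_and →] (0 & (0 | b))  →  0;  cost 11 ≤ 11, done

((0 ^ a) & (0 | a))   [cost 11]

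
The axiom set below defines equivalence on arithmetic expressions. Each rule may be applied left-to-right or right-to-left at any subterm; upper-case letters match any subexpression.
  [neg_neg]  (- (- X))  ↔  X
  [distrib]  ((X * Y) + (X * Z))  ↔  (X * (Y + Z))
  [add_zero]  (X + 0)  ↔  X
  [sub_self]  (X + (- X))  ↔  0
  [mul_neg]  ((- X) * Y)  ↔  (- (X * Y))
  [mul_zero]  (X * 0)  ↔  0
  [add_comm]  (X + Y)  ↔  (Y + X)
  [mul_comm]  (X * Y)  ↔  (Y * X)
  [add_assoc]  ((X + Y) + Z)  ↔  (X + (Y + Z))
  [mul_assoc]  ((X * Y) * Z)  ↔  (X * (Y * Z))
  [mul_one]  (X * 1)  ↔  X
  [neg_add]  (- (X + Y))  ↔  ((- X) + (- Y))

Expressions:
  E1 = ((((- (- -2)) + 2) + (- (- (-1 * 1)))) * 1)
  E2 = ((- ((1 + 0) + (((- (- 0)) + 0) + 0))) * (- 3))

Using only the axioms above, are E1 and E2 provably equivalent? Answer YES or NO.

NO

The axioms are sound identities: if E1 ↔* E2 then E1 and E2 evaluate identically under any assignment.
Under the empty assignment (no variables occur): E1 evaluates to -1, E2 to 3. Distinct ⇒ no rewrite sequence connects them.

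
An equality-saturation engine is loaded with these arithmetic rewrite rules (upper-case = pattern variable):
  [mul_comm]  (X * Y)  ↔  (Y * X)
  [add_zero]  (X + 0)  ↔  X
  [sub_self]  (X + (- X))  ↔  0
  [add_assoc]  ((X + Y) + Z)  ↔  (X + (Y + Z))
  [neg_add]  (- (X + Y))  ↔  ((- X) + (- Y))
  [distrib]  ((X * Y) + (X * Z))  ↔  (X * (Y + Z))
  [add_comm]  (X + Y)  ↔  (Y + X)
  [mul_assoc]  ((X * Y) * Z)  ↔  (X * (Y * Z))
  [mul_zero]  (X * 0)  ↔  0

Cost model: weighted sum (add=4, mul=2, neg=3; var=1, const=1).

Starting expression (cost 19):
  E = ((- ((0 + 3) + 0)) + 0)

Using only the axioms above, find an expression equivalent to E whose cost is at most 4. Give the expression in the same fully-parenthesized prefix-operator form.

(- 3)   [cost 4]

step 1: add_zero (→) rewrites ((- ((0 + 3) + 0)) + 0) into (- ((0 + 3) + 0))
step 2: add_zero (→) rewrites ((0 + 3) + 0) into (0 + 3), now (- (0 + 3))
step 3: add_comm (→) rewrites (0 + 3) into (3 + 0), now (- (3 + 0))
step 4: add_zero (→) rewrites (3 + 0) into 3, reaching cost 4 (bound 4)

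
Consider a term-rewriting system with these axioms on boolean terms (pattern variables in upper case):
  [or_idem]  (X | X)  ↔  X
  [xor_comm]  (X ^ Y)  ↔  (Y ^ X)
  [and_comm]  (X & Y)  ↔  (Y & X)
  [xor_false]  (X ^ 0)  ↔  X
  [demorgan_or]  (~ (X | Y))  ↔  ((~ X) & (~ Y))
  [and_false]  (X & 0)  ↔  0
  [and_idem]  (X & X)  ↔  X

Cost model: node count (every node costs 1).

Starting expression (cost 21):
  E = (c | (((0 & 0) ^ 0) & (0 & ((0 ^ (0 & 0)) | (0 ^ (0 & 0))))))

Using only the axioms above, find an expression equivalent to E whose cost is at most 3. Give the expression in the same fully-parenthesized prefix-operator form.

(c | 0)   [cost 3]

1. [or_idem →] ((0 ^ (0 & 0)) | (0 ^ (0 & 0)))  →  (0 ^ (0 & 0));  E = (c | (((0 & 0) ^ 0) & (0 & (0 ^ (0 & 0)))))
2. [xor_false →] ((0 & 0) ^ 0)  →  (0 & 0);  E = (c | ((0 & 0) & (0 & (0 ^ (0 & 0)))))
3. [and_idem →] (0 & 0)  →  0;  E = (c | (0 & (0 & (0 ^ (0 & 0)))))
4. [and_idem →] (0 & 0)  →  0;  E = (c | (0 & (0 & (0 ^ 0))))
5. [xor_false →] (0 ^ 0)  →  0;  E = (c | (0 & (0 & 0)))
6. [and_idem →] (0 & 0)  →  0;  E = (c | (0 & 0))
7. [and_idem →] (0 & 0)  →  0;  cost 3 ≤ 3, done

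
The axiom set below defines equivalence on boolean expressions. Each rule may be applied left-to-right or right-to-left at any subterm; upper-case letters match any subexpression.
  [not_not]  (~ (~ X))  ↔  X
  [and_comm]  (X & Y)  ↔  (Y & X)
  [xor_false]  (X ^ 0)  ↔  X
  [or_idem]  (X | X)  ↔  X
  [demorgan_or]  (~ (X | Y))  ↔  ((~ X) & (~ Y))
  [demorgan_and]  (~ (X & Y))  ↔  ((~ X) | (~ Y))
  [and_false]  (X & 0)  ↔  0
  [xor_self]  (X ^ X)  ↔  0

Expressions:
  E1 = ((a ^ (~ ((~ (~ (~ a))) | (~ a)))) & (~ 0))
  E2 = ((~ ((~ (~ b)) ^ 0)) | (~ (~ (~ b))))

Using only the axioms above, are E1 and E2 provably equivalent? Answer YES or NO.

All listed rules preserve value, hence provable equivalence implies equal values everywhere; look for a separating assignment.
a=0, b=0 gives E1 ↦ 0, E2 ↦ 1; values differ ⇒ not provably equivalent.

NO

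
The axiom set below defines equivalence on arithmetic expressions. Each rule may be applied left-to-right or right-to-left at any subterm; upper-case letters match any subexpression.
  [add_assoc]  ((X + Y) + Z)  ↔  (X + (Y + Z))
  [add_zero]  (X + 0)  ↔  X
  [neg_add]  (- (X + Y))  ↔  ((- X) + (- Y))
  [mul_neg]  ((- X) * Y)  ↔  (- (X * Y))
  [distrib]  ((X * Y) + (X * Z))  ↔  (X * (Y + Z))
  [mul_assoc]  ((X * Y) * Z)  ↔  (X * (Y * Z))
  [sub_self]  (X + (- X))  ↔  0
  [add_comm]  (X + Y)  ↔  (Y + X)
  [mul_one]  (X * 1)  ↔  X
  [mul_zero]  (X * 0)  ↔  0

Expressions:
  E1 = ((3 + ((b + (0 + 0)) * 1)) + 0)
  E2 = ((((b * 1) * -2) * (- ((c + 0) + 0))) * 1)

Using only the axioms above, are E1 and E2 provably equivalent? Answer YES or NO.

NO

The axioms are sound identities: if E1 ↔* E2 then E1 and E2 evaluate identically under any assignment.
Under b=0, c=0: E1 evaluates to 3, E2 to 0. Distinct ⇒ no rewrite sequence connects them.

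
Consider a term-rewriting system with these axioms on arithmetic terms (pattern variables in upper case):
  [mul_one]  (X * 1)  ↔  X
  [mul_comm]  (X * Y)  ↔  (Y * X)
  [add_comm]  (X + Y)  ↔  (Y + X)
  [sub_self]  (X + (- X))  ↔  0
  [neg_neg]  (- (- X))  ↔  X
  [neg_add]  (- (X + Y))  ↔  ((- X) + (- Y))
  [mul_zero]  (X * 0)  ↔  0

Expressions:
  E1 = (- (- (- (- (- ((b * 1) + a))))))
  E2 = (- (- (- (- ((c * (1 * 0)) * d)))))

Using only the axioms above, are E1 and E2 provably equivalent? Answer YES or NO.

NO

All listed rules preserve value, hence provable equivalence implies equal values everywhere; look for a separating assignment.
a=0, b=1, c=0, d=0 gives E1 ↦ -1, E2 ↦ 0; values differ ⇒ not provably equivalent.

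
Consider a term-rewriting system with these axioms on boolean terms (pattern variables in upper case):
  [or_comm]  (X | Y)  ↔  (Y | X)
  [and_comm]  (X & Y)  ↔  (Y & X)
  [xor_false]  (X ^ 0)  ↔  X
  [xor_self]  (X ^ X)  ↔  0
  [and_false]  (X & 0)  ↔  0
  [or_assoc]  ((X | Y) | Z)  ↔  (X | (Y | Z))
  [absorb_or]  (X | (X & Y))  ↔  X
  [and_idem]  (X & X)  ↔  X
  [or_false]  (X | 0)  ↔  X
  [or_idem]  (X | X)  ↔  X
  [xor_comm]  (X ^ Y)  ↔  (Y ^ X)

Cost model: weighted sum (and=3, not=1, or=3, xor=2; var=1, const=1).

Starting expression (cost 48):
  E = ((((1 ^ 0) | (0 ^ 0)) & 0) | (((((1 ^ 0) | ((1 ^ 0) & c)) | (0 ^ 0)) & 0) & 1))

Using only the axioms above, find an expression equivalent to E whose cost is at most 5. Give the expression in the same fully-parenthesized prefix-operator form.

step 1: absorb_or (→) rewrites ((1 ^ 0) | ((1 ^ 0) & c)) into (1 ^ 0), now ((((1 ^ 0) | (0 ^ 0)) & 0) | ((((1 ^ 0) | (0 ^ 0)) & 0) & 1))
step 2: absorb_or (→) rewrites ((((1 ^ 0) | (0 ^ 0)) & 0) | ((((1 ^ 0) | (0 ^ 0)) & 0) & 1)) into (((1 ^ 0) | (0 ^ 0)) & 0)
step 3: xor_false (→) rewrites (1 ^ 0) into 1, now ((1 | (0 ^ 0)) & 0)
step 4: xor_false (→) rewrites (0 ^ 0) into 0, now ((1 | 0) & 0)
step 5: or_false (→) rewrites (1 | 0) into 1, reaching cost 5 (bound 5)

(1 & 0)   [cost 5]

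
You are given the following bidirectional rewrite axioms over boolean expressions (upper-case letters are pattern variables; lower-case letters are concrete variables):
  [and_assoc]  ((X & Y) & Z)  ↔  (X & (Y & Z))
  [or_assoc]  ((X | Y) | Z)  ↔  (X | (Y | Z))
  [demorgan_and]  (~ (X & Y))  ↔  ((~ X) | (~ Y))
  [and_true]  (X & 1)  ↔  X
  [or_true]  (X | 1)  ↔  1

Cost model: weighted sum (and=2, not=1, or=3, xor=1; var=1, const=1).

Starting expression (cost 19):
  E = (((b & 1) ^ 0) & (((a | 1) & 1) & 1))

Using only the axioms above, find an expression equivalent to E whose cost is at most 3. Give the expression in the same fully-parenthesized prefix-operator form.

(b ^ 0)   [cost 3]

step 1: and_true (→) rewrites (((a | 1) & 1) & 1) into ((a | 1) & 1), now (((b & 1) ^ 0) & ((a | 1) & 1))
step 2: and_true (→) rewrites ((a | 1) & 1) into (a | 1), now (((b & 1) ^ 0) & (a | 1))
step 3: or_true (→) rewrites (a | 1) into 1, now (((b & 1) ^ 0) & 1)
step 4: and_true (→) rewrites (((b & 1) ^ 0) & 1) into ((b & 1) ^ 0)
step 5: and_true (→) rewrites (b & 1) into b, reaching cost 3 (bound 3)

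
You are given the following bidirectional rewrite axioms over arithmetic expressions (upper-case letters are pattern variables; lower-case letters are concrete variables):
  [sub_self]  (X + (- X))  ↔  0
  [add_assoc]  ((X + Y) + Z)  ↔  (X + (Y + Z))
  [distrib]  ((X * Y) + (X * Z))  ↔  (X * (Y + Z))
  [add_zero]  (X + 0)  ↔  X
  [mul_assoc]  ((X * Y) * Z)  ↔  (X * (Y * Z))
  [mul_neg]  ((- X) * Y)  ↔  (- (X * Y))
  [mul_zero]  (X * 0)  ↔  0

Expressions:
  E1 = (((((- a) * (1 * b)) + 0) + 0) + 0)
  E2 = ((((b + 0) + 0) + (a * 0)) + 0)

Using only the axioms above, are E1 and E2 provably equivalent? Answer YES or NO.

The axioms are sound identities: if E1 ↔* E2 then E1 and E2 evaluate identically under any assignment.
Under a=0, b=1: E1 evaluates to 0, E2 to 1. Distinct ⇒ no rewrite sequence connects them.

NO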